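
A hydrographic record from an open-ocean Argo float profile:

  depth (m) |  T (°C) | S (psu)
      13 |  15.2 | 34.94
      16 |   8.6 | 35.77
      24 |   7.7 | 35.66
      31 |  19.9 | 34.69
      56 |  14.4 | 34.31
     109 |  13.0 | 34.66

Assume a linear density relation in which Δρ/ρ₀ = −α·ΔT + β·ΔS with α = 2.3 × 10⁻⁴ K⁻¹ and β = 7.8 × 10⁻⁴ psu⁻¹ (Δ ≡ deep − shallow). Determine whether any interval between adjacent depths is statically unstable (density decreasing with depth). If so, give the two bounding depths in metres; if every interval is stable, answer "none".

24–31 m

Evaluate Δρ/ρ₀ = −αΔT + βΔS across each adjacent pair:
  13–16 m: −αΔT+βΔS = −(2.3 × 10⁻⁴)(-6.6)+(7.8 × 10⁻⁴)(+0.83) = 2.2 × 10⁻³ → stable
  16–24 m: −αΔT+βΔS = −(2.3 × 10⁻⁴)(-0.9)+(7.8 × 10⁻⁴)(-0.11) = 1.2 × 10⁻⁴ → stable
  24–31 m: −αΔT+βΔS = −(2.3 × 10⁻⁴)(+12.2)+(7.8 × 10⁻⁴)(-0.97) = -3.6 × 10⁻³ → UNSTABLE
  31–56 m: −αΔT+βΔS = −(2.3 × 10⁻⁴)(-5.5)+(7.8 × 10⁻⁴)(-0.38) = 9.7 × 10⁻⁴ → stable
  56–109 m: −αΔT+βΔS = −(2.3 × 10⁻⁴)(-1.4)+(7.8 × 10⁻⁴)(+0.35) = 5.9 × 10⁻⁴ → stable
The 24–31 m interval has Δρ < 0: lighter water underlies denser water.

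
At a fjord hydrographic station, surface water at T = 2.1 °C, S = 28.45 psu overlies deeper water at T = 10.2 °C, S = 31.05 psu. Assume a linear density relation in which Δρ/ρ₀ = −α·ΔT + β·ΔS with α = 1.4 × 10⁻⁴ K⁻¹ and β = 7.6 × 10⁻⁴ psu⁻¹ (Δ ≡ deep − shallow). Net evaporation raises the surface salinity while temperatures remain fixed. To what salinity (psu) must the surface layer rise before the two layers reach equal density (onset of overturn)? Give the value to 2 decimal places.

29.56 psu

Neutral buoyancy requires −α(T_deep − T_surf) + β(S_deep − S_surf′) = 0.
S_surf′ = S_deep − (α/β)·ΔT = 31.05 − (1.4 × 10⁻⁴/7.6 × 10⁻⁴)·(+8.1) = 29.5579 psu.
Increase required: 29.5579 − 28.45 = 1.1079 psu.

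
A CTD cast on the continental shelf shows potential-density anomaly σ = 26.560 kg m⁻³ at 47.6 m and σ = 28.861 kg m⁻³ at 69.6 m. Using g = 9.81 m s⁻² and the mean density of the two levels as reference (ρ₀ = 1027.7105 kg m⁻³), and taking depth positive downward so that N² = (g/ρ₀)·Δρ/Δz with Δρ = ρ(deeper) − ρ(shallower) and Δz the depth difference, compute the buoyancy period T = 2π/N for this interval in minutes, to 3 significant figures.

Δρ = 1028.861 − 1026.560 = 2.301 kg m⁻³ over Δz = 69.6 − 47.6 = 22 m.
N² = (9.81/1027.7105) × (2.301/22) = 9.9837 × 10⁻⁴ s⁻².
N = √(9.9837 × 10⁻⁴) = 0.031597 rad s⁻¹, so T = 2π/N = 198.85 s = 3.3142 min ≈ 3.31 min.

3.31 min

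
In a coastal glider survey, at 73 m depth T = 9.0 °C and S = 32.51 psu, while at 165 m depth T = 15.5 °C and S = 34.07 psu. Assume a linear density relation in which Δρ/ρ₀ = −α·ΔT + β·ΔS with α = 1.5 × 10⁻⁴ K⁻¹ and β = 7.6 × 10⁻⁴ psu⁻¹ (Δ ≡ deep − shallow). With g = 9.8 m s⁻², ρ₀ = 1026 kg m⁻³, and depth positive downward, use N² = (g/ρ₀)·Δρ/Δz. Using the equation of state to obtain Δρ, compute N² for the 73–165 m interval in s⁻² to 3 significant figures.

ΔT = +6.5 K, ΔS = +1.56 psu (deep − shallow).
Δρ/ρ₀ = −αΔT + βΔS = -9.75 × 10⁻⁴ + 1.1856 × 10⁻³ = 2.106 × 10⁻⁴, so Δρ ≈ 0.2161 kg m⁻³.
N² = (g/ρ₀)·Δρ/Δz = g·(Δρ/ρ₀)/Δz = 9.8 × 2.106 × 10⁻⁴ / 92 = 2.2433 × 10⁻⁵ s⁻² ≈ 2.24 × 10⁻⁵ s⁻².

2.24 × 10⁻⁵ s⁻²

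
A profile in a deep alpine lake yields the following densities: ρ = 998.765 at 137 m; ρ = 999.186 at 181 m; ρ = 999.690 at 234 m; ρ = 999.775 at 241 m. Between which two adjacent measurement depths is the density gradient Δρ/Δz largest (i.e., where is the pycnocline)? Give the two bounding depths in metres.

Compute the density gradient over each adjacent pair:
  137–181 m: Δρ/Δz = 0.421/44 = 9.6 × 10⁻³ kg m⁻⁴
  181–234 m: Δρ/Δz = 0.504/53 = 9.5 × 10⁻³ kg m⁻⁴
  234–241 m: Δρ/Δz = 0.085/7 = 0.012 kg m⁻⁴
The largest gradient is in the 234–241 m interval — the pycnocline.

234–241 m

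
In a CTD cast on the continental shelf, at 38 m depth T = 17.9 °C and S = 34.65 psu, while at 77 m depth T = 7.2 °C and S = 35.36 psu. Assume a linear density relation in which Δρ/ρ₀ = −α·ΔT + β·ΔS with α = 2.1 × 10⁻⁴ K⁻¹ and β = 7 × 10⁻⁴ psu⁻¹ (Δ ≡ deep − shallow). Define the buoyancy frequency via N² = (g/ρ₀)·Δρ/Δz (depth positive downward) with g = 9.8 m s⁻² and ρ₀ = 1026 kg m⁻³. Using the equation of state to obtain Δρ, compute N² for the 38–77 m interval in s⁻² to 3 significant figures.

ΔT = -10.7 K, ΔS = +0.71 psu (deep − shallow).
Δρ/ρ₀ = −αΔT + βΔS = 2.247 × 10⁻³ + 4.97 × 10⁻⁴ = 2.744 × 10⁻³, so Δρ ≈ 2.815 kg m⁻³.
N² = (g/ρ₀)·Δρ/Δz = g·(Δρ/ρ₀)/Δz = 9.8 × 2.744 × 10⁻³ / 39 = 6.8952 × 10⁻⁴ s⁻² ≈ 6.90 × 10⁻⁴ s⁻².

6.90 × 10⁻⁴ s⁻²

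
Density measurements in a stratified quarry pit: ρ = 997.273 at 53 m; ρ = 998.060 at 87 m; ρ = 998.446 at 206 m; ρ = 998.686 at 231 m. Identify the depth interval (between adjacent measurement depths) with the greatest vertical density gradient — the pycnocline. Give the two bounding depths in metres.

Compute the density gradient over each adjacent pair:
  53–87 m: Δρ/Δz = 0.787/34 = 0.023 kg m⁻⁴
  87–206 m: Δρ/Δz = 0.386/119 = 3.2 × 10⁻³ kg m⁻⁴
  206–231 m: Δρ/Δz = 0.240/25 = 9.6 × 10⁻³ kg m⁻⁴
The largest gradient is in the 53–87 m interval — the pycnocline.

53–87 m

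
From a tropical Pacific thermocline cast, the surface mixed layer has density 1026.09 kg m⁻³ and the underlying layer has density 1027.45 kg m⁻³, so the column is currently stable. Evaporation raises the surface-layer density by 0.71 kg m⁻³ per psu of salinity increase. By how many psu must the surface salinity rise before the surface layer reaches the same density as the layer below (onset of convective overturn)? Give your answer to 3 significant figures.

Density deficit of the surface layer: 1027.45 − 1026.09 = 1.36 kg m⁻³.
Required change = 1.36 / 0.71 = 1.92 psu.

1.92 psu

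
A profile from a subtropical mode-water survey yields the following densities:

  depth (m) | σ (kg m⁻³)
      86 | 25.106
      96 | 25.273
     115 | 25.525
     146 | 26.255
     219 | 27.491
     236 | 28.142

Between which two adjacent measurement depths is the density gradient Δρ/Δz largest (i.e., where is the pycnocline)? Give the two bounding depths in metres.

219–236 m

Compute the density gradient over each adjacent pair:
  86–96 m: Δρ/Δz = 0.167/10 = 0.017 kg m⁻⁴
  96–115 m: Δρ/Δz = 0.252/19 = 0.013 kg m⁻⁴
  115–146 m: Δρ/Δz = 0.730/31 = 0.024 kg m⁻⁴
  146–219 m: Δρ/Δz = 1.236/73 = 0.017 kg m⁻⁴
  219–236 m: Δρ/Δz = 0.651/17 = 0.038 kg m⁻⁴
The largest gradient is in the 219–236 m interval — the pycnocline.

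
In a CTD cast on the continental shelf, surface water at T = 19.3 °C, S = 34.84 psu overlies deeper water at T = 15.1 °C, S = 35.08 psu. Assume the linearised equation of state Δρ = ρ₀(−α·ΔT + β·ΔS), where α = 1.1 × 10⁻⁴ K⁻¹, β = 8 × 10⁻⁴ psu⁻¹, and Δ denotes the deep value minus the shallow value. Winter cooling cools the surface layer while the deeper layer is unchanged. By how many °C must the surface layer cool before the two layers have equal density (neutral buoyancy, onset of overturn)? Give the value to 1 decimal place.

5.9 °C

Neutral buoyancy requires Δρ = 0, i.e. −α(T_deep − T_surf′) + β(S_deep − S_surf) = 0.
T_surf′ = T_deep − (β/α)·ΔS = 15.1 − (8 × 10⁻⁴/1.1 × 10⁻⁴)·(+0.24) = 13.355 °C.
Cooling required: 19.3 − (13.355) = 5.945 °C.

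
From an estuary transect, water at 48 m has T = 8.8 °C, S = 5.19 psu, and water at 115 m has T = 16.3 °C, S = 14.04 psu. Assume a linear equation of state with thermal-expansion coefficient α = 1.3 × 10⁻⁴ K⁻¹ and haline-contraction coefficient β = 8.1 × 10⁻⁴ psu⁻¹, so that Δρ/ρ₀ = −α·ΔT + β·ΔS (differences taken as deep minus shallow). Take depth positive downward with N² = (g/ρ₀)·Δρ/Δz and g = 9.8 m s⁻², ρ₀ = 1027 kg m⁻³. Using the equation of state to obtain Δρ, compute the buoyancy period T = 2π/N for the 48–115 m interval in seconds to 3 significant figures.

ΔT = +7.5 K, ΔS = +8.85 psu (deep − shallow).
Δρ/ρ₀ = −αΔT + βΔS = -9.75 × 10⁻⁴ + 7.1685 × 10⁻³ = 6.1935 × 10⁻³, so Δρ ≈ 6.361 kg m⁻³.
N² = (g/ρ₀)·Δρ/Δz = g·(Δρ/ρ₀)/Δz = 9.8 × 6.1935 × 10⁻³ / 67 = 9.0591 × 10⁻⁴ s⁻².
N = √(9.0591 × 10⁻⁴) = 0.030098 rad s⁻¹ → T = 2π/N = 208.76 s ≈ 209 s.

209 s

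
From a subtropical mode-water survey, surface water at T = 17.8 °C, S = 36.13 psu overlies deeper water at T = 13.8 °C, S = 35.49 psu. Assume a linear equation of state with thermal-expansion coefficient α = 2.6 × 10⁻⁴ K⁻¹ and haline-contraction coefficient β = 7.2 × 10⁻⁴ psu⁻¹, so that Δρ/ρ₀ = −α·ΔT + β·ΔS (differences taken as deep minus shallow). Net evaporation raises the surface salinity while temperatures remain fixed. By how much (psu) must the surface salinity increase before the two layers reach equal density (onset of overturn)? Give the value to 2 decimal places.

Neutral buoyancy requires −α(T_deep − T_surf) + β(S_deep − S_surf′) = 0.
S_surf′ = S_deep − (α/β)·ΔT = 35.49 − (2.6 × 10⁻⁴/7.2 × 10⁻⁴)·(-4.0) = 36.9344 psu.
Increase required: 36.9344 − 36.13 = 0.8044 psu.

0.80 psu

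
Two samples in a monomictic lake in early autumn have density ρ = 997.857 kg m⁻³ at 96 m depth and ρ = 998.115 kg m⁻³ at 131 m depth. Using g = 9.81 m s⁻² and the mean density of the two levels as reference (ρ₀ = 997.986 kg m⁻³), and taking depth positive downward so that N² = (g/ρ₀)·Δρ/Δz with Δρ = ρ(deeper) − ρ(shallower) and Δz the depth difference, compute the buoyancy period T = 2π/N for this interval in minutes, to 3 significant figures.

Δρ = 998.115 − 997.857 = 0.258 kg m⁻³ over Δz = 131 − 96 = 35 m.
N² = (9.81/997.986) × (0.258/35) = 7.2460 × 10⁻⁵ s⁻².
N = √(7.2460 × 10⁻⁵) = 8.5123 × 10⁻³ rad s⁻¹, so T = 2π/N = 738.13 s = 12.302 min ≈ 12.3 min.
N² > 0, so the interval is statically stable.

12.3 min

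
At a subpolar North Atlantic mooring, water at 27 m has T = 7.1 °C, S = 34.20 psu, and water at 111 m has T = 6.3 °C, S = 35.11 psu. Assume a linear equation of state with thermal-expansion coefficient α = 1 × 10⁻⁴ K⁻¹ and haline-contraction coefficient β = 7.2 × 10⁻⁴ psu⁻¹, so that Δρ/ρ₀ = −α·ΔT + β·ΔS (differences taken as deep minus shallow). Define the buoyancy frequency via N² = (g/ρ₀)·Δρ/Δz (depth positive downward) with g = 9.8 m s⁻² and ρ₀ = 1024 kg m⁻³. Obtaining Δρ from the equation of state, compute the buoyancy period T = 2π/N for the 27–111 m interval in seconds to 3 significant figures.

ΔT = -0.8 K, ΔS = +0.91 psu (deep − shallow).
Δρ/ρ₀ = −αΔT + βΔS = 8.00 × 10⁻⁵ + 6.552 × 10⁻⁴ = 7.352 × 10⁻⁴, so Δρ ≈ 0.7528 kg m⁻³.
N² = (g/ρ₀)·Δρ/Δz = g·(Δρ/ρ₀)/Δz = 9.8 × 7.352 × 10⁻⁴ / 84 = 8.5773 × 10⁻⁵ s⁻².
N = √(8.5773 × 10⁻⁵) = 9.2614 × 10⁻³ rad s⁻¹ → T = 2π/N = 678.43 s ≈ 678 s.

678 s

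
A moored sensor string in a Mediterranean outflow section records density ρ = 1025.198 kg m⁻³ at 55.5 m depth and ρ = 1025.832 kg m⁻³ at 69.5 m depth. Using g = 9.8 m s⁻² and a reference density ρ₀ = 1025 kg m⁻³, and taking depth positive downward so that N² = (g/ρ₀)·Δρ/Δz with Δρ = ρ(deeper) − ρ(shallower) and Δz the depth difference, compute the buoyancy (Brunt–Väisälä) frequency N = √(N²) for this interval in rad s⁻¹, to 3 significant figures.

Δρ = 1025.832 − 1025.198 = 0.634 kg m⁻³ over Δz = 69.5 − 55.5 = 14 m.
N² = (9.8/1025) × (0.634/14) = 4.3298 × 10⁻⁴ s⁻².
N = √(4.3298 × 10⁻⁴) = 0.020808 rad s⁻¹ ≈ 0.0208 rad s⁻¹.

0.0208 rad s⁻¹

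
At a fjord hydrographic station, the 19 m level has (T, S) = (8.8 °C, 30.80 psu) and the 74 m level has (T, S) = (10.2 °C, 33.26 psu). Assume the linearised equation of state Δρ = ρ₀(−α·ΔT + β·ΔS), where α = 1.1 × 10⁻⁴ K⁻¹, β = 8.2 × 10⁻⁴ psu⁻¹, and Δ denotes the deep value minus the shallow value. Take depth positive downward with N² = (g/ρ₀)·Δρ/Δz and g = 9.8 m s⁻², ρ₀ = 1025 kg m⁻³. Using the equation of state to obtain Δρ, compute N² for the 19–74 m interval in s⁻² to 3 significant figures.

ΔT = +1.4 K, ΔS = +2.46 psu (deep − shallow).
Δρ/ρ₀ = −αΔT + βΔS = -1.54 × 10⁻⁴ + 2.0172 × 10⁻³ = 1.8632 × 10⁻³, so Δρ ≈ 1.910 kg m⁻³.
N² = (g/ρ₀)·Δρ/Δz = g·(Δρ/ρ₀)/Δz = 9.8 × 1.8632 × 10⁻³ / 55 = 3.3199 × 10⁻⁴ s⁻² ≈ 3.32 × 10⁻⁴ s⁻².

3.32 × 10⁻⁴ s⁻²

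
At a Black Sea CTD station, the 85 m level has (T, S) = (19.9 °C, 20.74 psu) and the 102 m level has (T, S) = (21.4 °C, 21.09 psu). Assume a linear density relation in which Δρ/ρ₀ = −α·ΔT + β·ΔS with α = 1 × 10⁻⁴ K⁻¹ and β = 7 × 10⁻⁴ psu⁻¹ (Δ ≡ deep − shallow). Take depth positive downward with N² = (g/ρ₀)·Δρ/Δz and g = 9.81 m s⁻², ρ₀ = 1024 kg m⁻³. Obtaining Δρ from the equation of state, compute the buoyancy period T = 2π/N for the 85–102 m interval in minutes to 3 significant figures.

14.1 min

ΔT = +1.5 K, ΔS = +0.35 psu (deep − shallow).
Δρ/ρ₀ = −αΔT + βΔS = -1.50 × 10⁻⁴ + 2.45 × 10⁻⁴ = 9.50 × 10⁻⁵, so Δρ ≈ 0.09728 kg m⁻³.
N² = (g/ρ₀)·Δρ/Δz = g·(Δρ/ρ₀)/Δz = 9.81 × 9.50 × 10⁻⁵ / 17 = 5.4821 × 10⁻⁵ s⁻².
N = √(5.4821 × 10⁻⁵) = 7.4041 × 10⁻³ rad s⁻¹ → T = 2π/N = 848.61 s = 14.143 min ≈ 14.1 min.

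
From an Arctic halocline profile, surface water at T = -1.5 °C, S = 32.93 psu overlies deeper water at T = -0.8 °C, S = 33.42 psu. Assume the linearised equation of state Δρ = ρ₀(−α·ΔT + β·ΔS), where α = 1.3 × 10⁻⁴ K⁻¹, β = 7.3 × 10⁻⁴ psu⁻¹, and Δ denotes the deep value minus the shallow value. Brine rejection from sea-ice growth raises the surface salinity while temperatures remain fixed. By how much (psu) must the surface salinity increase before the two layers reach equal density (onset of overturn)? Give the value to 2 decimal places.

0.37 psu

Neutral buoyancy requires −α(T_deep − T_surf) + β(S_deep − S_surf′) = 0.
S_surf′ = S_deep − (α/β)·ΔT = 33.42 − (1.3 × 10⁻⁴/7.3 × 10⁻⁴)·(+0.7) = 33.2953 psu.
Increase required: 33.2953 − 32.93 = 0.3653 psu.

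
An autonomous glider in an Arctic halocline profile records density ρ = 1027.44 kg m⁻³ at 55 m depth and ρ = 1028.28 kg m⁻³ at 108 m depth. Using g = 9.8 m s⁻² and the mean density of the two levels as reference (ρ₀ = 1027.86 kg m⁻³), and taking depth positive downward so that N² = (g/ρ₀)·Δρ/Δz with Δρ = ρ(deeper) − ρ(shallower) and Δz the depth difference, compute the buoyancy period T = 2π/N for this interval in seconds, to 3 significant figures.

511 s

Δρ = 1028.28 − 1027.44 = 0.84 kg m⁻³ over Δz = 108 − 55 = 53 m.
N² = (9.8/1027.86) × (0.84/53) = 1.5111 × 10⁻⁴ s⁻².
N = √(1.5111 × 10⁻⁴) = 0.012293 rad s⁻¹, so T = 2π/N = 511.12 s ≈ 511 s.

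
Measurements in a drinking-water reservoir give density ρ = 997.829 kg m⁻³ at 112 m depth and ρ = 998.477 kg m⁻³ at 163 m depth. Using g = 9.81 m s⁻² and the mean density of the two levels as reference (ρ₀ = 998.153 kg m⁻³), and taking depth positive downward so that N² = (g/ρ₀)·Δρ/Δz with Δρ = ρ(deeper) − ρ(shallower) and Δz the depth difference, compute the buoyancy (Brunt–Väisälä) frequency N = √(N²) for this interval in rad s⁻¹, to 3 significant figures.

Δρ = 998.477 − 997.829 = 0.648 kg m⁻³ over Δz = 163 − 112 = 51 m.
N² = (9.81/998.153) × (0.648/51) = 1.2488 × 10⁻⁴ s⁻².
N = √(1.2488 × 10⁻⁴) = 0.011175 rad s⁻¹ ≈ 0.0112 rad s⁻¹.
A positive N² confirms static stability across the interval.

0.0112 rad s⁻¹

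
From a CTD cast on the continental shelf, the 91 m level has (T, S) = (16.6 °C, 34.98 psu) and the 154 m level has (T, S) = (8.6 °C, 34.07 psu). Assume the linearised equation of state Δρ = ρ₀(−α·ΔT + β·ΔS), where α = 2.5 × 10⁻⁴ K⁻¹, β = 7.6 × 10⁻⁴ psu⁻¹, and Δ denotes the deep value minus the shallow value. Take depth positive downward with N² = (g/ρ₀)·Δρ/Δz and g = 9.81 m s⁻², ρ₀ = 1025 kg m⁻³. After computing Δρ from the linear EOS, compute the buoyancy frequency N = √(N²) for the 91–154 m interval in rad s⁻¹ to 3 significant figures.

0.0143 rad s⁻¹

ΔT = -8.0 K, ΔS = -0.91 psu (deep − shallow).
Δρ/ρ₀ = −αΔT + βΔS = 2.00 × 10⁻³ − 6.916 × 10⁻⁴ = 1.3084 × 10⁻³, so Δρ ≈ 1.341 kg m⁻³.
N² = (g/ρ₀)·Δρ/Δz = g·(Δρ/ρ₀)/Δz = 9.81 × 1.3084 × 10⁻³ / 63 = 2.0374 × 10⁻⁴ s⁻².
N = √(2.0374 × 10⁻⁴) = 0.014274 rad s⁻¹ ≈ 0.0143 rad s⁻¹.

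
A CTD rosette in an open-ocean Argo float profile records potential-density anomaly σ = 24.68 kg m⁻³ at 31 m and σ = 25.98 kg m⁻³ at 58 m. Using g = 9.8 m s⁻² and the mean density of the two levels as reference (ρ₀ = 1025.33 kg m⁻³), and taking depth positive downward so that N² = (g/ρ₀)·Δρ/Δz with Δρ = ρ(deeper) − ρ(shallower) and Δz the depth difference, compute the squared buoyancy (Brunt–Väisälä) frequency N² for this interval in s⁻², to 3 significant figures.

Δρ = 1025.98 − 1024.68 = 1.30 kg m⁻³ over Δz = 58 − 31 = 27 m.
N² = (9.8/1025.33) × (1.30/27) = 4.6020 × 10⁻⁴ s⁻² ≈ 4.60 × 10⁻⁴ s⁻².

4.60 × 10⁻⁴ s⁻²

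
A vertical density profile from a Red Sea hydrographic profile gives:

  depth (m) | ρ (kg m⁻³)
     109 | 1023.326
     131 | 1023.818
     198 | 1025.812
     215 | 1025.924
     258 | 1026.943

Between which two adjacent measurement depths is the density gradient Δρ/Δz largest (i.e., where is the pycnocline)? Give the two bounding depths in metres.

131–198 m

Compute the density gradient over each adjacent pair:
  109–131 m: Δρ/Δz = 0.492/22 = 0.022 kg m⁻⁴
  131–198 m: Δρ/Δz = 1.994/67 = 0.030 kg m⁻⁴
  198–215 m: Δρ/Δz = 0.112/17 = 6.6 × 10⁻³ kg m⁻⁴
  215–258 m: Δρ/Δz = 1.019/43 = 0.024 kg m⁻⁴
The largest gradient is in the 131–198 m interval — the pycnocline.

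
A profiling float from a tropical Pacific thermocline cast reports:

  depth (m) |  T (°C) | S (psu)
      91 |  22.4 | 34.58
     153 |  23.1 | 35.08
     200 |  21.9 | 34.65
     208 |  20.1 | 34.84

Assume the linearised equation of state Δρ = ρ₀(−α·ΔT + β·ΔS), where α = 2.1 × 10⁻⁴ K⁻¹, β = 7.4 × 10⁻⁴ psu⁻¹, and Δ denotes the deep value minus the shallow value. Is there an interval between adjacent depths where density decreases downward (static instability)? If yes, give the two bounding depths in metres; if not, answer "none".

Evaluate Δρ/ρ₀ = −αΔT + βΔS across each adjacent pair:
  91–153 m: −αΔT+βΔS = −(2.1 × 10⁻⁴)(+0.7)+(7.4 × 10⁻⁴)(+0.50) = 2.2 × 10⁻⁴ → stable
  153–200 m: −αΔT+βΔS = −(2.1 × 10⁻⁴)(-1.2)+(7.4 × 10⁻⁴)(-0.43) = -6.6 × 10⁻⁵ → UNSTABLE
  200–208 m: −αΔT+βΔS = −(2.1 × 10⁻⁴)(-1.8)+(7.4 × 10⁻⁴)(+0.19) = 5.2 × 10⁻⁴ → stable
The 153–200 m interval has Δρ < 0: lighter water underlies denser water.

153–200 m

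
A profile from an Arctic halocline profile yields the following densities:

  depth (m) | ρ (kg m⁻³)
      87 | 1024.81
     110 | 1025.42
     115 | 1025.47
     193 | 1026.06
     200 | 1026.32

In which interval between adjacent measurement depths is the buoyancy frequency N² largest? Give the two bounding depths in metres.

Compute the density gradient over each adjacent pair:
  87–110 m: Δρ/Δz = 0.61/23 = 0.027 kg m⁻⁴
  110–115 m: Δρ/Δz = 0.05/5 = 0.010 kg m⁻⁴
  115–193 m: Δρ/Δz = 0.59/78 = 7.6 × 10⁻³ kg m⁻⁴
  193–200 m: Δρ/Δz = 0.26/7 = 0.037 kg m⁻⁴
The largest gradient is in the 193–200 m interval — the pycnocline.

193–200 m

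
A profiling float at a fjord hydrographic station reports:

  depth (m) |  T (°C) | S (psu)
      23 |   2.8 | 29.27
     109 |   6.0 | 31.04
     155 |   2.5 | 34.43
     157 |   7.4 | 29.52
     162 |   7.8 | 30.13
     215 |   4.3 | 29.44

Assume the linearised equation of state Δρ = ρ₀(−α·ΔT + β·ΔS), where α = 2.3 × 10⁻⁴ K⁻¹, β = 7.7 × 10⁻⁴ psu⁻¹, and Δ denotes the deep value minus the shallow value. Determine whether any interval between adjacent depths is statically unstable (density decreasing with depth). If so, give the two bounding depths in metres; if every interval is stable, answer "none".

155–157 m

Evaluate Δρ/ρ₀ = −αΔT + βΔS across each adjacent pair:
  23–109 m: −αΔT+βΔS = −(2.3 × 10⁻⁴)(+3.2)+(7.7 × 10⁻⁴)(+1.77) = 6.3 × 10⁻⁴ → stable
  109–155 m: −αΔT+βΔS = −(2.3 × 10⁻⁴)(-3.5)+(7.7 × 10⁻⁴)(+3.39) = 3.4 × 10⁻³ → stable
  155–157 m: −αΔT+βΔS = −(2.3 × 10⁻⁴)(+4.9)+(7.7 × 10⁻⁴)(-4.91) = -4.9 × 10⁻³ → UNSTABLE
  157–162 m: −αΔT+βΔS = −(2.3 × 10⁻⁴)(+0.4)+(7.7 × 10⁻⁴)(+0.61) = 3.8 × 10⁻⁴ → stable
  162–215 m: −αΔT+βΔS = −(2.3 × 10⁻⁴)(-3.5)+(7.7 × 10⁻⁴)(-0.69) = 2.7 × 10⁻⁴ → stable
The 155–157 m interval has Δρ < 0: lighter water underlies denser water.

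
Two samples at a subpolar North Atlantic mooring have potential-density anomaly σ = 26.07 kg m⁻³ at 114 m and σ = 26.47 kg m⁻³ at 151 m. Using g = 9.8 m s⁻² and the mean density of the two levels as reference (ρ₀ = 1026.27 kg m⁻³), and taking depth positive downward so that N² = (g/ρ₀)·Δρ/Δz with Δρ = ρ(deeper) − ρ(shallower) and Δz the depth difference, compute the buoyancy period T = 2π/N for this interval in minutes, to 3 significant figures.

Δρ = 1026.47 − 1026.07 = 0.40 kg m⁻³ over Δz = 151 − 114 = 37 m.
N² = (9.8/1026.27) × (0.40/37) = 1.0323 × 10⁻⁴ s⁻².
N = √(1.0323 × 10⁻⁴) = 0.010160 rad s⁻¹, so T = 2π/N = 618.42 s = 10.307 min ≈ 10.3 min.

10.3 min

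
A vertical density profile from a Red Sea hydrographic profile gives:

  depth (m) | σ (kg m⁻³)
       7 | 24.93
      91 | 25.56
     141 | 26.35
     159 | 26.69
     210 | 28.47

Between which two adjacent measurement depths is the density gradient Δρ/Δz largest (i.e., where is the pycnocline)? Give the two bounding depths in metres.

Compute the density gradient over each adjacent pair:
  7–91 m: Δρ/Δz = 0.63/84 = 7.5 × 10⁻³ kg m⁻⁴
  91–141 m: Δρ/Δz = 0.79/50 = 0.016 kg m⁻⁴
  141–159 m: Δρ/Δz = 0.34/18 = 0.019 kg m⁻⁴
  159–210 m: Δρ/Δz = 1.78/51 = 0.035 kg m⁻⁴
The largest gradient is in the 159–210 m interval — the pycnocline.

159–210 m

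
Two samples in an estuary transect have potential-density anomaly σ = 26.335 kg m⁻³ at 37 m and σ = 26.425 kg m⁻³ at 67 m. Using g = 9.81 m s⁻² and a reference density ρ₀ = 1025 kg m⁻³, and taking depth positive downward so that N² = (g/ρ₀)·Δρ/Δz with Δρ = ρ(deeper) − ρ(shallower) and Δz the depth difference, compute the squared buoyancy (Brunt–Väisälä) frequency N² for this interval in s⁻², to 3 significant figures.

Δρ = 1026.425 − 1026.335 = 0.090 kg m⁻³ over Δz = 67 − 37 = 30 m.
N² = (9.81/1025) × (0.090/30) = 2.8712 × 10⁻⁵ s⁻² ≈ 2.87 × 10⁻⁵ s⁻².

2.87 × 10⁻⁵ s⁻²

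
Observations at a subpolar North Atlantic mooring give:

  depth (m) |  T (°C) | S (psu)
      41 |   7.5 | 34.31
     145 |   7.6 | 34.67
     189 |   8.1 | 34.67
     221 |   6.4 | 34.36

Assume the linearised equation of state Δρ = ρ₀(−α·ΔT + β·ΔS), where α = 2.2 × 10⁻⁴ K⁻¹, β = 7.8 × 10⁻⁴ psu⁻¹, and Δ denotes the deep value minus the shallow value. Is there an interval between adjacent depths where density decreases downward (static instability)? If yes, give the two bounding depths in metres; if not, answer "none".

Evaluate Δρ/ρ₀ = −αΔT + βΔS across each adjacent pair:
  41–145 m: −αΔT+βΔS = −(2.2 × 10⁻⁴)(+0.1)+(7.8 × 10⁻⁴)(+0.36) = 2.6 × 10⁻⁴ → stable
  145–189 m: −αΔT+βΔS = −(2.2 × 10⁻⁴)(+0.5)+(7.8 × 10⁻⁴)(+0.00) = -1.1 × 10⁻⁴ → UNSTABLE
  189–221 m: −αΔT+βΔS = −(2.2 × 10⁻⁴)(-1.7)+(7.8 × 10⁻⁴)(-0.31) = 1.3 × 10⁻⁴ → stable
The 145–189 m interval has Δρ < 0: lighter water underlies denser water.

145–189 m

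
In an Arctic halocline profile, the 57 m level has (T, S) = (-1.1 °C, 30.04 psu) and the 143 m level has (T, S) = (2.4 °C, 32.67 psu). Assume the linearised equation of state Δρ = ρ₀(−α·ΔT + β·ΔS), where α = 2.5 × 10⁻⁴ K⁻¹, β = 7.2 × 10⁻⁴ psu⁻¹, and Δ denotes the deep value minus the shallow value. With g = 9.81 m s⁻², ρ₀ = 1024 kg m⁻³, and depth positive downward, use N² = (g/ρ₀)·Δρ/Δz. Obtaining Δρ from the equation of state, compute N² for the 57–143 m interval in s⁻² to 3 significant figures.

ΔT = +3.5 K, ΔS = +2.63 psu (deep − shallow).
Δρ/ρ₀ = −αΔT + βΔS = -8.75 × 10⁻⁴ + 1.8936 × 10⁻³ = 1.0186 × 10⁻³, so Δρ ≈ 1.043 kg m⁻³.
N² = (g/ρ₀)·Δρ/Δz = g·(Δρ/ρ₀)/Δz = 9.81 × 1.0186 × 10⁻³ / 86 = 1.1619 × 10⁻⁴ s⁻² ≈ 1.16 × 10⁻⁴ s⁻².

1.16 × 10⁻⁴ s⁻²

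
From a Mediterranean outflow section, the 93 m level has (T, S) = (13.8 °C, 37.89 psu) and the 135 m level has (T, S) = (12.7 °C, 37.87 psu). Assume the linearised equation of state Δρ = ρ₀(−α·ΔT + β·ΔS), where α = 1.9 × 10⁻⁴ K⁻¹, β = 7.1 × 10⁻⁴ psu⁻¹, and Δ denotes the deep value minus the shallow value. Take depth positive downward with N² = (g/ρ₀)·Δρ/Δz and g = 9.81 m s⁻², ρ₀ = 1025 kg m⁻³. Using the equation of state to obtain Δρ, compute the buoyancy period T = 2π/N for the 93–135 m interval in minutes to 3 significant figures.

ΔT = -1.1 K, ΔS = -0.02 psu (deep − shallow).
Δρ/ρ₀ = −αΔT + βΔS = 2.09 × 10⁻⁴ − 1.42 × 10⁻⁵ = 1.948 × 10⁻⁴, so Δρ ≈ 0.1997 kg m⁻³.
N² = (g/ρ₀)·Δρ/Δz = g·(Δρ/ρ₀)/Δz = 9.81 × 1.948 × 10⁻⁴ / 42 = 4.5500 × 10⁻⁵ s⁻².
N = √(4.5500 × 10⁻⁵) = 6.7454 × 10⁻³ rad s⁻¹ → T = 2π/N = 931.48 s = 15.525 min ≈ 15.5 min.

15.5 min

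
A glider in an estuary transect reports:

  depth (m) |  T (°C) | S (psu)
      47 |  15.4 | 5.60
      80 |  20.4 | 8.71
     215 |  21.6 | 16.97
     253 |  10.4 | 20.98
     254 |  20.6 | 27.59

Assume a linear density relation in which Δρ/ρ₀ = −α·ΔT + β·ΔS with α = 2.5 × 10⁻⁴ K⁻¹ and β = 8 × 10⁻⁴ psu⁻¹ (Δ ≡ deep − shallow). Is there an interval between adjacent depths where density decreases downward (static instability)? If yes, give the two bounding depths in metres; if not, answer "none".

none

Evaluate Δρ/ρ₀ = −αΔT + βΔS across each adjacent pair:
  47–80 m: −αΔT+βΔS = −(2.5 × 10⁻⁴)(+5.0)+(8 × 10⁻⁴)(+3.11) = 1.2 × 10⁻³ → stable
  80–215 m: −αΔT+βΔS = −(2.5 × 10⁻⁴)(+1.2)+(8 × 10⁻⁴)(+8.26) = 6.3 × 10⁻³ → stable
  215–253 m: −αΔT+βΔS = −(2.5 × 10⁻⁴)(-11.2)+(8 × 10⁻⁴)(+4.01) = 6.0 × 10⁻³ → stable
  253–254 m: −αΔT+βΔS = −(2.5 × 10⁻⁴)(+10.2)+(8 × 10⁻⁴)(+6.61) = 2.7 × 10⁻³ → stable
Every interval has Δρ > 0: the column is stably stratified throughout.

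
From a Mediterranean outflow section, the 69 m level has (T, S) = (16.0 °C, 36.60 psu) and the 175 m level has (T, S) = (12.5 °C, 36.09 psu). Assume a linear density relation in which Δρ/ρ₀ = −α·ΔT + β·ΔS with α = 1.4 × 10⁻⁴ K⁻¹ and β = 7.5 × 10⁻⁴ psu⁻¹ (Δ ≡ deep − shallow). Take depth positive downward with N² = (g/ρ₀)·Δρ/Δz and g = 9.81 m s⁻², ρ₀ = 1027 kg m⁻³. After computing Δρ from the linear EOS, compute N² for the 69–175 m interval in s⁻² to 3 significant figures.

9.95 × 10⁻⁶ s⁻²

ΔT = -3.5 K, ΔS = -0.51 psu (deep − shallow).
Δρ/ρ₀ = −αΔT + βΔS = 4.90 × 10⁻⁴ − 3.825 × 10⁻⁴ = 1.075 × 10⁻⁴, so Δρ ≈ 0.1104 kg m⁻³.
N² = (g/ρ₀)·Δρ/Δz = g·(Δρ/ρ₀)/Δz = 9.81 × 1.075 × 10⁻⁴ / 106 = 9.9488 × 10⁻⁶ s⁻² ≈ 9.95 × 10⁻⁶ s⁻².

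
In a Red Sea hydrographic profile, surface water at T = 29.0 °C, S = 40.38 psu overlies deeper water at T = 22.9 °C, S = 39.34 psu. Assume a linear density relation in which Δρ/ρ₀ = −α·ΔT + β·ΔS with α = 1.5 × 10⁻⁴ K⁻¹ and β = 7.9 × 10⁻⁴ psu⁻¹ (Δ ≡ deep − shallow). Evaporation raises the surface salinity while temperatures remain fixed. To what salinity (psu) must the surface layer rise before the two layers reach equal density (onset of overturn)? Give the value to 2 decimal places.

40.50 psu

Neutral buoyancy requires −α(T_deep − T_surf) + β(S_deep − S_surf′) = 0.
S_surf′ = S_deep − (α/β)·ΔT = 39.34 − (1.5 × 10⁻⁴/7.9 × 10⁻⁴)·(-6.1) = 40.4982 psu.
Increase required: 40.4982 − 40.38 = 0.1182 psu.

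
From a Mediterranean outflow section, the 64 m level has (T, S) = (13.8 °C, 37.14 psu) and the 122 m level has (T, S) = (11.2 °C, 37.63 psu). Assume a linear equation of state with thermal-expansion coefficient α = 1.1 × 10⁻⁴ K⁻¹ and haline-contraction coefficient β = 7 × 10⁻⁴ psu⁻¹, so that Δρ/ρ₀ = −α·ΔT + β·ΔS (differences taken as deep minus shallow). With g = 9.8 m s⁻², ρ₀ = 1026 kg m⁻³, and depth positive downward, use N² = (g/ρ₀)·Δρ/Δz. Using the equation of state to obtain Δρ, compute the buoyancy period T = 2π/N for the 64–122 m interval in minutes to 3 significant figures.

ΔT = -2.6 K, ΔS = +0.49 psu (deep − shallow).
Δρ/ρ₀ = −αΔT + βΔS = 2.86 × 10⁻⁴ + 3.43 × 10⁻⁴ = 6.29 × 10⁻⁴, so Δρ ≈ 0.6454 kg m⁻³.
N² = (g/ρ₀)·Δρ/Δz = g·(Δρ/ρ₀)/Δz = 9.8 × 6.29 × 10⁻⁴ / 58 = 1.0628 × 10⁻⁴ s⁻².
N = √(1.0628 × 10⁻⁴) = 0.010309 rad s⁻¹ → T = 2π/N = 609.49 s = 10.158 min ≈ 10.2 min.

10.2 min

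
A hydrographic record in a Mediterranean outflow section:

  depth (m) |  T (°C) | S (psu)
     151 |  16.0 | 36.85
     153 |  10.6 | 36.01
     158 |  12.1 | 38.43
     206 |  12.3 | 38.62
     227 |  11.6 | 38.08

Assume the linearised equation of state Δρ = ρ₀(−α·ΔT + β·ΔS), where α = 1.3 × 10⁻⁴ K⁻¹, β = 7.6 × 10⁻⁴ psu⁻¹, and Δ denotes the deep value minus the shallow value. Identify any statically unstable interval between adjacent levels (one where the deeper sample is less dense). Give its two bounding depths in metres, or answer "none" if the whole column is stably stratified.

Evaluate Δρ/ρ₀ = −αΔT + βΔS across each adjacent pair:
  151–153 m: −αΔT+βΔS = −(1.3 × 10⁻⁴)(-5.4)+(7.6 × 10⁻⁴)(-0.84) = 6.4 × 10⁻⁵ → stable
  153–158 m: −αΔT+βΔS = −(1.3 × 10⁻⁴)(+1.5)+(7.6 × 10⁻⁴)(+2.42) = 1.6 × 10⁻³ → stable
  158–206 m: −αΔT+βΔS = −(1.3 × 10⁻⁴)(+0.2)+(7.6 × 10⁻⁴)(+0.19) = 1.2 × 10⁻⁴ → stable
  206–227 m: −αΔT+βΔS = −(1.3 × 10⁻⁴)(-0.7)+(7.6 × 10⁻⁴)(-0.54) = -3.2 × 10⁻⁴ → UNSTABLE
The 206–227 m interval has Δρ < 0: lighter water underlies denser water.

206–227 m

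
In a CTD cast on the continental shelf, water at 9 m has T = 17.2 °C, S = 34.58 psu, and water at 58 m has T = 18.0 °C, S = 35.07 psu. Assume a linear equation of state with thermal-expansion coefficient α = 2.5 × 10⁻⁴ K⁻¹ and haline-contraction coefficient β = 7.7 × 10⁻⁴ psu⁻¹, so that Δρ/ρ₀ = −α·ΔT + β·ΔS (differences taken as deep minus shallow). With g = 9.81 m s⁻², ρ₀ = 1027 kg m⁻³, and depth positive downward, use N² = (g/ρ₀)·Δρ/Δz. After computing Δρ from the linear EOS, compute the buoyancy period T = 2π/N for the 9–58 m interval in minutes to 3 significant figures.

ΔT = +0.8 K, ΔS = +0.49 psu (deep − shallow).
Δρ/ρ₀ = −αΔT + βΔS = -2.00 × 10⁻⁴ + 3.773 × 10⁻⁴ = 1.773 × 10⁻⁴, so Δρ ≈ 0.1821 kg m⁻³.
N² = (g/ρ₀)·Δρ/Δz = g·(Δρ/ρ₀)/Δz = 9.81 × 1.773 × 10⁻⁴ / 49 = 3.5496 × 10⁻⁵ s⁻².
N = √(3.5496 × 10⁻⁵) = 5.9579 × 10⁻³ rad s⁻¹ → T = 2π/N = 1.0546 × 10³ s = 17.577 min ≈ 17.6 min.

17.6 min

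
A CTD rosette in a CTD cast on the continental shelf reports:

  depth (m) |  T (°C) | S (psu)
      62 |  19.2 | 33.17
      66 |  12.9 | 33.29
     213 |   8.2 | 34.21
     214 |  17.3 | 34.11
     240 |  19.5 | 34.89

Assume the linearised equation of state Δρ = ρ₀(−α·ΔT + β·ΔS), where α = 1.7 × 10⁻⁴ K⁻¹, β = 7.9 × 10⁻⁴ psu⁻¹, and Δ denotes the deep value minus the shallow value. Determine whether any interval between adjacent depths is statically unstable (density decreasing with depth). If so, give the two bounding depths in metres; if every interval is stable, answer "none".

213–214 m

Evaluate Δρ/ρ₀ = −αΔT + βΔS across each adjacent pair:
  62–66 m: −αΔT+βΔS = −(1.7 × 10⁻⁴)(-6.3)+(7.9 × 10⁻⁴)(+0.12) = 1.2 × 10⁻³ → stable
  66–213 m: −αΔT+βΔS = −(1.7 × 10⁻⁴)(-4.7)+(7.9 × 10⁻⁴)(+0.92) = 1.5 × 10⁻³ → stable
  213–214 m: −αΔT+βΔS = −(1.7 × 10⁻⁴)(+9.1)+(7.9 × 10⁻⁴)(-0.10) = -1.6 × 10⁻³ → UNSTABLE
  214–240 m: −αΔT+βΔS = −(1.7 × 10⁻⁴)(+2.2)+(7.9 × 10⁻⁴)(+0.78) = 2.4 × 10⁻⁴ → stable
The 213–214 m interval has Δρ < 0: lighter water underlies denser water.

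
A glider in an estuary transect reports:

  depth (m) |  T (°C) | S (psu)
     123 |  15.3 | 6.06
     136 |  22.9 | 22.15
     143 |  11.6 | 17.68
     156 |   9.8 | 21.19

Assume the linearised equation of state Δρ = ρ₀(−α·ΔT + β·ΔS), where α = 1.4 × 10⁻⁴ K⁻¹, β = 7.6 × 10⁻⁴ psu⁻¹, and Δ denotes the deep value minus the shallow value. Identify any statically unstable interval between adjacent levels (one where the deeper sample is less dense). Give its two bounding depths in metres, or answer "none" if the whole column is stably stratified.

Evaluate Δρ/ρ₀ = −αΔT + βΔS across each adjacent pair:
  123–136 m: −αΔT+βΔS = −(1.4 × 10⁻⁴)(+7.6)+(7.6 × 10⁻⁴)(+16.09) = 0.011 → stable
  136–143 m: −αΔT+βΔS = −(1.4 × 10⁻⁴)(-11.3)+(7.6 × 10⁻⁴)(-4.47) = -1.8 × 10⁻³ → UNSTABLE
  143–156 m: −αΔT+βΔS = −(1.4 × 10⁻⁴)(-1.8)+(7.6 × 10⁻⁴)(+3.51) = 2.9 × 10⁻³ → stable
The 136–143 m interval has Δρ < 0: lighter water underlies denser water.

136–143 m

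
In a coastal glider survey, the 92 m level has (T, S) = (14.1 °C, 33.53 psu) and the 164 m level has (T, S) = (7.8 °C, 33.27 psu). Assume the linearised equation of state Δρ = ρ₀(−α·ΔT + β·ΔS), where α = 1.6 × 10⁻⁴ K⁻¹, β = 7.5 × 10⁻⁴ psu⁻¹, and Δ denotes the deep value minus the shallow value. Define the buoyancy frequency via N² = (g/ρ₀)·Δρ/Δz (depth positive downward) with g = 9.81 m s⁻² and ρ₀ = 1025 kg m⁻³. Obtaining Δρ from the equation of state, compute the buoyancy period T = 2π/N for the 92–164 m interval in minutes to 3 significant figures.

ΔT = -6.3 K, ΔS = -0.26 psu (deep − shallow).
Δρ/ρ₀ = −αΔT + βΔS = 1.008 × 10⁻³ − 1.95 × 10⁻⁴ = 8.13 × 10⁻⁴, so Δρ ≈ 0.8333 kg m⁻³.
N² = (g/ρ₀)·Δρ/Δz = g·(Δρ/ρ₀)/Δz = 9.81 × 8.13 × 10⁻⁴ / 72 = 1.1077 × 10⁻⁴ s⁻².
N = √(1.1077 × 10⁻⁴) = 0.010525 rad s⁻¹ → T = 2π/N = 596.98 s = 9.9497 min ≈ 9.95 min.

9.95 min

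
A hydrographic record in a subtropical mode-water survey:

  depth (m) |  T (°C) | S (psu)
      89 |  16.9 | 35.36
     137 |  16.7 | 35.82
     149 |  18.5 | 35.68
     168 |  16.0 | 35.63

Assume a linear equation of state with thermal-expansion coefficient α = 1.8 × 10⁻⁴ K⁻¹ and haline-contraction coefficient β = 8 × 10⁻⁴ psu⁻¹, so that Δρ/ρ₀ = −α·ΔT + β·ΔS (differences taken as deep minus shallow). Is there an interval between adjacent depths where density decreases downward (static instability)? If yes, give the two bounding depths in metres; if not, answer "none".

Evaluate Δρ/ρ₀ = −αΔT + βΔS across each adjacent pair:
  89–137 m: −αΔT+βΔS = −(1.8 × 10⁻⁴)(-0.2)+(8 × 10⁻⁴)(+0.46) = 4.0 × 10⁻⁴ → stable
  137–149 m: −αΔT+βΔS = −(1.8 × 10⁻⁴)(+1.8)+(8 × 10⁻⁴)(-0.14) = -4.4 × 10⁻⁴ → UNSTABLE
  149–168 m: −αΔT+βΔS = −(1.8 × 10⁻⁴)(-2.5)+(8 × 10⁻⁴)(-0.05) = 4.1 × 10⁻⁴ → stable
The 137–149 m interval has Δρ < 0: lighter water underlies denser water.

137–149 m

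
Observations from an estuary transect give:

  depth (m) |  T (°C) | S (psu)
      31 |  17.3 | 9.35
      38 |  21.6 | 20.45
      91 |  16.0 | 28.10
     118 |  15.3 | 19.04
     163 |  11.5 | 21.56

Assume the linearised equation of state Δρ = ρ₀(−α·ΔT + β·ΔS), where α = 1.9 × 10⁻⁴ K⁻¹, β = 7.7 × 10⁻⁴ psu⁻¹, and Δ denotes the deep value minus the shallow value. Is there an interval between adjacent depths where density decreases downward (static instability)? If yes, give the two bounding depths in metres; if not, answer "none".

Evaluate Δρ/ρ₀ = −αΔT + βΔS across each adjacent pair:
  31–38 m: −αΔT+βΔS = −(1.9 × 10⁻⁴)(+4.3)+(7.7 × 10⁻⁴)(+11.10) = 7.7 × 10⁻³ → stable
  38–91 m: −αΔT+βΔS = −(1.9 × 10⁻⁴)(-5.6)+(7.7 × 10⁻⁴)(+7.65) = 7.0 × 10⁻³ → stable
  91–118 m: −αΔT+βΔS = −(1.9 × 10⁻⁴)(-0.7)+(7.7 × 10⁻⁴)(-9.06) = -6.8 × 10⁻³ → UNSTABLE
  118–163 m: −αΔT+βΔS = −(1.9 × 10⁻⁴)(-3.8)+(7.7 × 10⁻⁴)(+2.52) = 2.7 × 10⁻³ → stable
The 91–118 m interval has Δρ < 0: lighter water underlies denser water.

91–118 m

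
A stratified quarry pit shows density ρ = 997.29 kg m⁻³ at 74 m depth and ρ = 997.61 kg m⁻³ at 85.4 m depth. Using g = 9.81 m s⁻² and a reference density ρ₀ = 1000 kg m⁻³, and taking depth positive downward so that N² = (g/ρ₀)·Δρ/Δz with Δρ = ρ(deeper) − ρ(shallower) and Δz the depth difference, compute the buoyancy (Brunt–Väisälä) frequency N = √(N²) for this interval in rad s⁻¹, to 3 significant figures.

Δρ = 997.61 − 997.29 = 0.32 kg m⁻³ over Δz = 85.4 − 74 = 11.4 m.
N² = (9.81/1000) × (0.32/11.4) = 2.7537 × 10⁻⁴ s⁻².
N = √(2.7537 × 10⁻⁴) = 0.016594 rad s⁻¹ ≈ 0.0166 rad s⁻¹.

0.0166 rad s⁻¹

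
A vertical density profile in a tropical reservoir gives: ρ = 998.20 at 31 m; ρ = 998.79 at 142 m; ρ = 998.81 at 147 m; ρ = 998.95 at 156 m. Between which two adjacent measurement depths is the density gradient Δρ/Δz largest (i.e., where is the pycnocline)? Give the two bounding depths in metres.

147–156 m

Compute the density gradient over each adjacent pair:
  31–142 m: Δρ/Δz = 0.59/111 = 5.3 × 10⁻³ kg m⁻⁴
  142–147 m: Δρ/Δz = 0.02/5 = 4.0 × 10⁻³ kg m⁻⁴
  147–156 m: Δρ/Δz = 0.14/9 = 0.016 kg m⁻⁴
The largest gradient is in the 147–156 m interval — the pycnocline.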